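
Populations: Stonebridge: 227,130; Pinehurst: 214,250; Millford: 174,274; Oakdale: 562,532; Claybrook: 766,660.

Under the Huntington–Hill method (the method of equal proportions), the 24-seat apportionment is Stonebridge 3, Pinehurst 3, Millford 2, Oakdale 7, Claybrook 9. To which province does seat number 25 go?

Priority for the next seat is population ÷ (√(s·(s+1))).
Priorities: Stonebridge 65566.783, Pinehurst 61848.648, Millford 71147.063, Oakdale 75171.500, Claybrook 80813.060.
Highest priority: Claybrook.

Claybrook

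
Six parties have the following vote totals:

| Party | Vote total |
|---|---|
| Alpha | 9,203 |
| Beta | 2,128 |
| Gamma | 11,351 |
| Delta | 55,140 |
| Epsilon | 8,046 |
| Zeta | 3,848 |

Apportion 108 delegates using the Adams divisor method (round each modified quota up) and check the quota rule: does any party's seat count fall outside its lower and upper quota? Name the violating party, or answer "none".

Delta

Standard quotas: Alpha 11.079, Beta 2.562, Gamma 13.664, Delta 66.377, Epsilon 9.686, Zeta 4.632.
Adams allocation: Alpha 11, Beta 3, Gamma 14, Delta 65, Epsilon 10, Zeta 5.
Delta has quota 66.377 (lower 66, upper 67) but receives 65 — outside the quota interval.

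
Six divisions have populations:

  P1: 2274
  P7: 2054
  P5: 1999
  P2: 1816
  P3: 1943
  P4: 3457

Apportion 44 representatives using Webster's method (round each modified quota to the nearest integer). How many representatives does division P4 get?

Standard divisor 13543/44 ≈ 307.795; standard quotas: P1 7.388, P7 6.673, P5 6.495, P2 5.900, P3 6.313, P4 11.231.
Rounding to the nearest integer gives 7, 7, 6, 6, 6, 11 = 43 seats, so the divisor must be adjusted.
With modified divisor 305: modified quotas P1 7.456, P7 6.734, P5 6.554, P2 5.954, P3 6.370, P4 11.334.
Rounding to the nearest integer: P1 7, P7 7, P5 7, P2 6, P3 6, P4 11 (total 44).
P4 receives 11.

11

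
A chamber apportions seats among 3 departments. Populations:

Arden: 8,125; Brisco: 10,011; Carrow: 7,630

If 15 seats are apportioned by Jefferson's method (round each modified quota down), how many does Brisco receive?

6

Standard divisor 25766/15 ≈ 1717.733; standard quotas: Arden 4.730, Brisco 5.828, Carrow 4.442.
Rounding down gives 4, 5, 4 = 13 seats, so the divisor must be adjusted.
With modified divisor 1600: modified quotas Arden 5.078, Brisco 6.257, Carrow 4.769.
Rounding down: Arden 5, Brisco 6, Carrow 4 (total 15).
Brisco receives 6.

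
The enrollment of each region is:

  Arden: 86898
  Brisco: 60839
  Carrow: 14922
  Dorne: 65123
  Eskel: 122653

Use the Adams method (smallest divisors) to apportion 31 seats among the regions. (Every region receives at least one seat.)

Arden=8, Brisco=5, Carrow=2, Dorne=6, Eskel=10

Standard divisor 350435/31 ≈ 11304.355; standard quotas: Arden 7.687, Brisco 5.382, Carrow 1.320, Dorne 5.761, Eskel 10.850.
Rounding up gives 8, 6, 2, 6, 11 = 33 seats, so the divisor must be adjusted.
With modified divisor 12300: modified quotas Arden 7.065, Brisco 4.946, Carrow 1.213, Dorne 5.295, Eskel 9.972.
Rounding up: Arden 8, Brisco 5, Carrow 2, Dorne 6, Eskel 10 (total 31).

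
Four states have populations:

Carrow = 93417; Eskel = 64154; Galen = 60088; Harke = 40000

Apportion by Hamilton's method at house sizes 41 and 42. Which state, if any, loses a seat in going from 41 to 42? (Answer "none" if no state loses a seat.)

At 41 seats: Carrow 15, Eskel 10, Galen 10, Harke 6.
At 42 seats: Carrow 15, Eskel 10, Galen 10, Harke 7.
No state's allocation decreased.

none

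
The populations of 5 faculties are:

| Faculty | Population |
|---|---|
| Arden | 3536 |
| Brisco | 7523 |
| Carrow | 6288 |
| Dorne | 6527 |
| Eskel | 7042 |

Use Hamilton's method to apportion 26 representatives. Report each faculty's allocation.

Arden 3, Brisco 6, Carrow 5, Dorne 6, Eskel 6

Total 30916; standard divisor 30916/26 ≈ 1189.077.
Standard quotas: Arden 2.9737, Brisco 6.3268, Carrow 5.2881, Dorne 5.4891, Eskel 5.9222.
Lower quotas: Arden 2, Brisco 6, Carrow 5, Dorne 5, Eskel 5 (sum 23, leaving 3 seats).
Remainders in descending order: Arden 0.9737, Eskel 0.9222, Dorne 0.4891, Brisco 0.3268, Carrow 0.2881.
The surplus seats go to Arden, Eskel, Dorne.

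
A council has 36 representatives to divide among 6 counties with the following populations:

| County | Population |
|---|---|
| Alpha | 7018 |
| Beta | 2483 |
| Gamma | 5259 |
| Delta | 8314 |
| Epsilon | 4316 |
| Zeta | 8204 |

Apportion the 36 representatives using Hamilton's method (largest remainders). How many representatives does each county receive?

Standard divisor: 35594 ÷ 36 ≈ 988.722.
Standard quotas: Alpha 7.0981, Beta 2.5113, Gamma 5.3190, Delta 8.4088, Epsilon 4.3652, Zeta 8.2976.
Lower quotas: Alpha 7, Beta 2, Gamma 5, Delta 8, Epsilon 4, Zeta 8 (sum 34, leaving 2 seats).
Remainders in descending order: Beta 0.5113, Delta 0.4088, Epsilon 0.3652, Gamma 0.3190, Zeta 0.2976, Alpha 0.0981.
The surplus seats go to Beta, Delta.

Alpha=7; Beta=3; Gamma=5; Delta=9; Epsilon=4; Zeta=8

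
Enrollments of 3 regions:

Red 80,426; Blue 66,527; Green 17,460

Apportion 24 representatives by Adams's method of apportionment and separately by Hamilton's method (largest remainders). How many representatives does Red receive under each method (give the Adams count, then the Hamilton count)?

Adams: Red 11, Blue 10, Green 3.
Hamilton: Red 12, Blue 10, Green 2.
Red gets 11 under Adams and 12 under Hamilton.

11 and 12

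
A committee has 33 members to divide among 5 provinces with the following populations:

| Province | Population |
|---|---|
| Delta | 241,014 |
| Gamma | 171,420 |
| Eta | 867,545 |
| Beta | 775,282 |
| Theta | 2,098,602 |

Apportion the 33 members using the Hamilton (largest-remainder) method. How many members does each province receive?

The standard divisor is 4153863/33 ≈ 125874.636.
Standard quotas: Delta 1.9147, Gamma 1.3618, Eta 6.8921, Beta 6.1592, Theta 16.6722.
Lower quotas: Delta 1, Gamma 1, Eta 6, Beta 6, Theta 16 (sum 30, leaving 3 seats).
Remainders in descending order: Delta 0.9147, Eta 0.8921, Theta 0.6722, Gamma 0.3618, Beta 0.1592.
The surplus seats go to Delta, Eta, Theta.

Delta=2, Gamma=1, Eta=7, Beta=6, Theta=17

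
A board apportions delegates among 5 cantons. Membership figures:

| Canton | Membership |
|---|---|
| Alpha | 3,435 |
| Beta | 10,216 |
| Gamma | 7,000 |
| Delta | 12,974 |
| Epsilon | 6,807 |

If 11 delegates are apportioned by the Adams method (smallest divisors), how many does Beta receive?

Standard divisor 40432/11 ≈ 3675.636; standard quotas: Alpha 0.935, Beta 2.779, Gamma 1.904, Delta 3.530, Epsilon 1.852.
Rounding up gives 1, 3, 2, 4, 2 = 12 seats, so the divisor must be adjusted.
With modified divisor 4700: modified quotas Alpha 0.731, Beta 2.174, Gamma 1.489, Delta 2.760, Epsilon 1.448.
Rounding up: Alpha 1, Beta 3, Gamma 2, Delta 3, Epsilon 2 (total 11).
Beta receives 3.

3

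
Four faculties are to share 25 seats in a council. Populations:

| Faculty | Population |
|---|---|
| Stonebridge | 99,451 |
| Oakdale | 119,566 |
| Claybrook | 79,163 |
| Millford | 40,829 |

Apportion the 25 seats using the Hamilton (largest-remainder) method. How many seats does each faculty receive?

Stonebridge=7, Oakdale=9, Claybrook=6, Millford=3

Total 339009; standard divisor 339009/25 ≈ 13560.36.
Standard quotas: Stonebridge 7.3339, Oakdale 8.8173, Claybrook 5.8378, Millford 3.0109.
Lower quotas: Stonebridge 7, Oakdale 8, Claybrook 5, Millford 3 (sum 23, leaving 2 seats).
Remainders in descending order: Claybrook 0.8378, Oakdale 0.8173, Stonebridge 0.3339, Millford 0.0109.
The surplus seats go to Claybrook, Oakdale.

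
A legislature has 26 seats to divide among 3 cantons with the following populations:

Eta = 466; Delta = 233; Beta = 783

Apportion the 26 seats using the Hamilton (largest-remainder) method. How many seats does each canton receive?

Eta: 8, Delta: 4, Beta: 14

Standard divisor: 1482 ÷ 26 = 57.
Standard quotas: Eta 8.175, Delta 4.088, Beta 13.737.
Lower quotas: Eta 8, Delta 4, Beta 13 (sum 25, leaving 1 seat).
Remainders in descending order: Beta 0.737, Eta 0.175, Delta 0.088.
Largest remainder: Beta receives the extra seat.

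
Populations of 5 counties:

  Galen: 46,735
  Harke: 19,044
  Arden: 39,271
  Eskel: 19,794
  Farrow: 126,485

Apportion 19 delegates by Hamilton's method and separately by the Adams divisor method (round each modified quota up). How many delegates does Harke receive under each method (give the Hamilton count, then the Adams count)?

1 and 2

Hamilton: Galen 4, Harke 1, Arden 3, Eskel 1, Farrow 10.
Adams: Galen 3, Harke 2, Arden 3, Eskel 2, Farrow 9.
Harke gets 1 under Hamilton and 2 under Adams.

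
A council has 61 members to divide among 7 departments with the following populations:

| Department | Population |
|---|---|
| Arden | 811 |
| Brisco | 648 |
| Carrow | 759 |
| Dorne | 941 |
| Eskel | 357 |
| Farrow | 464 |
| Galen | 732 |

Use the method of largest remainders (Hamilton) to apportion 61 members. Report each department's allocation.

Standard divisor: 4712 ÷ 61 ≈ 77.246.
Standard quotas: Arden 10.499, Brisco 8.389, Carrow 9.826, Dorne 12.182, Eskel 4.622, Farrow 6.007, Galen 9.476.
Lower quotas: Arden 10, Brisco 8, Carrow 9, Dorne 12, Eskel 4, Farrow 6, Galen 9 (sum 58, leaving 3 seats).
Remainders in descending order: Carrow 0.826, Eskel 0.622, Arden 0.499, Galen 0.476, Brisco 0.389, Dorne 0.182, Farrow 0.007.
The surplus seats go to Carrow, Eskel, Arden.

Arden=11, Brisco=8, Carrow=10, Dorne=12, Eskel=5, Farrow=6, Galen=9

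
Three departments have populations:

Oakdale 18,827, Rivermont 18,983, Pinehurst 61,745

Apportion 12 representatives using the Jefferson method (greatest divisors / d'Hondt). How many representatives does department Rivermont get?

Standard divisor 99555/12 ≈ 8296.25; standard quotas: Oakdale 2.269, Rivermont 2.288, Pinehurst 7.443.
Rounding down gives 2, 2, 7 = 11 seats, so the divisor must be adjusted.
With modified divisor 7300: modified quotas Oakdale 2.579, Rivermont 2.600, Pinehurst 8.458.
Rounding down: Oakdale 2, Rivermont 2, Pinehurst 8 (total 12).
Rivermont receives 2.

2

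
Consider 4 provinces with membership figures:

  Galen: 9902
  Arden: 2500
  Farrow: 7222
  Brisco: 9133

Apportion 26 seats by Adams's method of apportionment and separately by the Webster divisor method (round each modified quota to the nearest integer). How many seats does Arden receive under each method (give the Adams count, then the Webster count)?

3 and 2

Adams: Galen 9, Arden 3, Farrow 6, Brisco 8.
Webster: Galen 9, Arden 2, Farrow 7, Brisco 8.
Arden gets 3 under Adams and 2 under Webster.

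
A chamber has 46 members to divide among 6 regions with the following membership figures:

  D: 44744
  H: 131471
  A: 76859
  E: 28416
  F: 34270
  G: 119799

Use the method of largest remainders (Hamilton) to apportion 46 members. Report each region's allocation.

The standard divisor is 435559/46 ≈ 9468.674.
Standard quotas: D 4.7255, H 13.8848, A 8.1172, E 3.0011, F 3.6193, G 12.6521.
Lower quotas: D 4, H 13, A 8, E 3, F 3, G 12 (sum 43, leaving 3 seats).
Remainders in descending order: H 0.8848, D 0.7255, G 0.6521, F 0.6193, A 0.1172, E 0.0011.
Largest remainders: H, D, G receive the extra seats.

D 5, H 14, A 8, E 3, F 3, G 13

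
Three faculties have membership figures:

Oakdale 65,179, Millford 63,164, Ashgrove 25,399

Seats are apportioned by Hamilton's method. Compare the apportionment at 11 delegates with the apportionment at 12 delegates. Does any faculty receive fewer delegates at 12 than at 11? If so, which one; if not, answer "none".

At 11 seats: Oakdale 5, Millford 4, Ashgrove 2.
At 12 seats: Oakdale 5, Millford 5, Ashgrove 2.
No faculty's allocation decreased.

none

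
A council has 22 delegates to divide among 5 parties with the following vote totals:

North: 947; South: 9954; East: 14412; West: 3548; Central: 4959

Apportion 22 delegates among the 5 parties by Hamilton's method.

The standard divisor is 33820/22 ≈ 1537.273.
Standard quotas: North 0.6160, South 6.4751, East 9.3750, West 2.3080, Central 3.2258.
Lower quotas: North 0, South 6, East 9, West 2, Central 3 (sum 20, leaving 2 seats).
Remainders in descending order: North 0.6160, South 0.4751, East 0.3750, West 0.3080, Central 0.2258.
Largest remainders: North, South receive the extra seats.

North 1; South 7; East 9; West 2; Central 3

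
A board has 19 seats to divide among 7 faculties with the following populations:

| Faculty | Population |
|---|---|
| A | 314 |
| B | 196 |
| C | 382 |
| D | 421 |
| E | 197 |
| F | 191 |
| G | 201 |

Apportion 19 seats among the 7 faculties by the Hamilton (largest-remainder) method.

A: 3, B: 2, C: 4, D: 4, E: 2, F: 2, G: 2

Standard divisor: 1902 ÷ 19 ≈ 100.105.
Standard quotas: A 3.137, B 1.958, C 3.816, D 4.206, E 1.968, F 1.908, G 2.008.
Lower quotas: A 3, B 1, C 3, D 4, E 1, F 1, G 2 (sum 15, leaving 4 seats).
Remainders in descending order: E 0.968, B 0.958, F 0.908, C 0.816, D 0.206, A 0.137, G 0.008.
The surplus seats go to E, B, F, C.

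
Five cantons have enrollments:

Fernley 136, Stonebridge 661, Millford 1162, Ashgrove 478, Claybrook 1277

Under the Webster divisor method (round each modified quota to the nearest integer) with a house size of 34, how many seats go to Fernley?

1

Standard divisor 3714/34 ≈ 109.235; standard quotas: Fernley 1.245, Stonebridge 6.051, Millford 10.638, Ashgrove 4.376, Claybrook 11.690.
Rounding to the nearest integer gives Fernley 1, Stonebridge 6, Millford 11, Ashgrove 4, Claybrook 12 — total 34, matching the house size, so no adjustment is needed.
Fernley receives 1.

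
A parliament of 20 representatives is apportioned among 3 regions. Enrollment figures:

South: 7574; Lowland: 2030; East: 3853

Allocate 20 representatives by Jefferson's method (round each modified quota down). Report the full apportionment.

South 11, Lowland 3, East 6

Standard divisor 13457/20 ≈ 672.85; standard quotas: South 11.257, Lowland 3.017, East 5.726.
Rounding down gives 11, 3, 5 = 19 seats, so the divisor must be adjusted.
With modified divisor 640: modified quotas South 11.834, Lowland 3.172, East 6.020.
Rounding down: South 11, Lowland 3, East 6 (total 20).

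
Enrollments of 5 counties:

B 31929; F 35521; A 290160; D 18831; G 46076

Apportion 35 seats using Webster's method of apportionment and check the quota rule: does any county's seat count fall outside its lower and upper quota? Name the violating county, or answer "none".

A

Standard quotas: B 2.645, F 2.942, A 24.036, D 1.560, G 3.817.
Webster allocation: B 3, F 3, A 23, D 2, G 4.
A has quota 24.036 (lower 24, upper 25) but receives 23 — outside the quota interval.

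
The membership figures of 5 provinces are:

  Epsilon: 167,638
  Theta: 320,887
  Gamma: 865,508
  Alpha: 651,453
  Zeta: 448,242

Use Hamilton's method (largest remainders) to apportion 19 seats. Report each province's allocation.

The standard divisor is 2453728/19 ≈ 129143.579.
Standard quotas: Epsilon 1.2981, Theta 2.4847, Gamma 6.7019, Alpha 5.0444, Zeta 3.4709.
Lower quotas: Epsilon 1, Theta 2, Gamma 6, Alpha 5, Zeta 3 (sum 17, leaving 2 seats).
Remainders in descending order: Gamma 0.7019, Theta 0.4847, Zeta 0.4709, Epsilon 0.2981, Alpha 0.0444.
The surplus seats go to Gamma, Theta.

Epsilon 1, Theta 3, Gamma 7, Alpha 5, Zeta 3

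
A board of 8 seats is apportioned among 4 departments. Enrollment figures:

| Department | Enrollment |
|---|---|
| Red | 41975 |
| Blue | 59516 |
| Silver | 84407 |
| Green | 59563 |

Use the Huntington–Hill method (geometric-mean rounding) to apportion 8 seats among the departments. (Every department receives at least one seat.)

With divisor 32070: modified quotas Red 1.309, Blue 1.856, Silver 2.632, Green 1.857.
Geometric-mean thresholds: Red √(1·2)=1.414, Blue √(1·2)=1.414, Silver √(2·3)=2.449, Green √(1·2)=1.414.
Each quota rounded against its threshold gives Red 1, Blue 2, Silver 3, Green 2 (total 8).

Red 1; Blue 2; Silver 3; Green 2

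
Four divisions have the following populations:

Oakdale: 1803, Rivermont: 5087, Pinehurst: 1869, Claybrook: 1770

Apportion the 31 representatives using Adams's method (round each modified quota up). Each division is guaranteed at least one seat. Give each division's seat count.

Oakdale 5; Rivermont 15; Pinehurst 6; Claybrook 5

Standard divisor 10529/31 ≈ 339.645; standard quotas: Oakdale 5.308, Rivermont 14.977, Pinehurst 5.503, Claybrook 5.211.
Rounding up gives 6, 15, 6, 6 = 33 seats, so the divisor must be adjusted.
With modified divisor 362.53: modified quotas Oakdale 4.973, Rivermont 14.032, Pinehurst 5.155, Claybrook 4.882.
Rounding up: Oakdale 5, Rivermont 15, Pinehurst 6, Claybrook 5 (total 31).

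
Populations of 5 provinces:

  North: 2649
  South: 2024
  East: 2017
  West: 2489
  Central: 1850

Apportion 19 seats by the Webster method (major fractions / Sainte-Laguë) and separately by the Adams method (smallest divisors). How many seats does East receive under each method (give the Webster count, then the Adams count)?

Webster: North 5, South 4, East 3, West 4, Central 3.
Adams: North 4, South 4, East 4, West 4, Central 3.
East gets 3 under Webster and 4 under Adams.

3 and 4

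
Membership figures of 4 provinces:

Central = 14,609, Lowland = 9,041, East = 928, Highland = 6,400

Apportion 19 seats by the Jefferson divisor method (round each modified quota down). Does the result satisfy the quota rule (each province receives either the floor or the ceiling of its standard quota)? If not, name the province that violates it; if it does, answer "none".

none

Standard quotas: Central 8.960, Lowland 5.545, East 0.569, Highland 3.925.
Jefferson allocation: Central 9, Lowland 6, East 0, Highland 4.
Every allocation lies between the lower and upper quota.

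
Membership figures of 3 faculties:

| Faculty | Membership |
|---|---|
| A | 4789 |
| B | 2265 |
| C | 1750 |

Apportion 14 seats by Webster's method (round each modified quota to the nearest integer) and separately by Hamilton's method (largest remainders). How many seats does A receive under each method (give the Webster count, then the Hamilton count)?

Webster: A 7, B 4, C 3.
Hamilton: A 8, B 3, C 3.
A gets 7 under Webster and 8 under Hamilton.

7 and 8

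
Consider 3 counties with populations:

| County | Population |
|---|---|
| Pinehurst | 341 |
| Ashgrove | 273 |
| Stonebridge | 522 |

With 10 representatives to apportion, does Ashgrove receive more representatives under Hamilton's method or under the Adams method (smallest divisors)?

Adams

Hamilton: Pinehurst 3, Ashgrove 2, Stonebridge 5.
Adams: Pinehurst 3, Ashgrove 3, Stonebridge 4.
Ashgrove gets 2 under Hamilton and 3 under Adams.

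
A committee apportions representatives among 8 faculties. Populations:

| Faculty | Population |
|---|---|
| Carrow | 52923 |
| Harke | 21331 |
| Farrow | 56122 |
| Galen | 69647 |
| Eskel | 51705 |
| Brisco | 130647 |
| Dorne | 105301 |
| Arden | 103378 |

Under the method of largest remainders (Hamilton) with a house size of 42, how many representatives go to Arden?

Total 591054; standard divisor 591054/42 ≈ 14072.714.
Standard quotas: Carrow 3.7607, Harke 1.5158, Farrow 3.9880, Galen 4.9491, Eskel 3.6741, Brisco 9.2837, Dorne 7.4826, Arden 7.3460.
Lower quotas: Carrow 3, Harke 1, Farrow 3, Galen 4, Eskel 3, Brisco 9, Dorne 7, Arden 7 (sum 37, leaving 5 seats).
Remainders in descending order: Farrow 0.9880, Galen 0.9491, Carrow 0.7607, Eskel 0.6741, Harke 0.5158, Dorne 0.4826, Arden 0.3460, Brisco 0.2837.
The surplus seats go to Farrow, Galen, Carrow, Eskel, Harke.
Arden receives 7.

7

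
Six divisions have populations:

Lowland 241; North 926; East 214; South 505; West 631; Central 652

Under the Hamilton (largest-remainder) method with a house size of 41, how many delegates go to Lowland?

The standard divisor is 3169/41 ≈ 77.293.
Standard quotas: Lowland 3.118, North 11.980, East 2.769, South 6.534, West 8.164, Central 8.435.
Lower quotas: Lowland 3, North 11, East 2, South 6, West 8, Central 8 (sum 38, leaving 3 seats).
Remainders in descending order: North 0.980, East 0.769, South 0.534, Central 0.435, West 0.164, Lowland 0.118.
Largest remainders: North, East, South receive the extra seats.
Lowland receives 3.

3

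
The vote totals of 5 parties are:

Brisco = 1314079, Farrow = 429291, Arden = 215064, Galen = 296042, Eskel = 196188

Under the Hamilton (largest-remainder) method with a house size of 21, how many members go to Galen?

2

The standard divisor is 2450664/21 ≈ 116698.286.
Standard quotas: Brisco 11.2605, Farrow 3.6786, Arden 1.8429, Galen 2.5368, Eskel 1.6812.
Lower quotas: Brisco 11, Farrow 3, Arden 1, Galen 2, Eskel 1 (sum 18, leaving 3 seats).
Remainders in descending order: Arden 0.8429, Eskel 0.6812, Farrow 0.6786, Galen 0.5368, Brisco 0.2605.
Largest remainders: Arden, Eskel, Farrow receive the extra seats.
Galen receives 2.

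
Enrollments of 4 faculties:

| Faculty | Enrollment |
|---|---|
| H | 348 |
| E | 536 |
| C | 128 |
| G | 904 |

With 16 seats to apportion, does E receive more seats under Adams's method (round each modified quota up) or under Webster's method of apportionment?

Adams

Adams: H 3, E 5, C 1, G 7.
Webster: H 3, E 4, C 1, G 8.
E gets 5 under Adams and 4 under Webster.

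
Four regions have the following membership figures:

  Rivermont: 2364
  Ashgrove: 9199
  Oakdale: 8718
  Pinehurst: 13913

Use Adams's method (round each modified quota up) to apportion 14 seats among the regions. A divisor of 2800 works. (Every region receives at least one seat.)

Rivermont 1, Ashgrove 4, Oakdale 4, Pinehurst 5

With modified divisor 2800: modified quotas Rivermont 0.844, Ashgrove 3.285, Oakdale 3.114, Pinehurst 4.969.
Rounding up: Rivermont 1, Ashgrove 4, Oakdale 4, Pinehurst 5 (total 14).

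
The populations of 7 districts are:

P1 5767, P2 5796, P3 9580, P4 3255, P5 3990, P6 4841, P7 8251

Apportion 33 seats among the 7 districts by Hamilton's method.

The standard divisor is 41480/33 ≈ 1256.97.
Standard quotas: P1 4.5880, P2 4.6111, P3 7.6215, P4 2.5896, P5 3.1743, P6 3.8513, P7 6.5642.
Lower quotas: P1 4, P2 4, P3 7, P4 2, P5 3, P6 3, P7 6 (sum 29, leaving 4 seats).
Remainders in descending order: P6 0.8513, P3 0.6215, P2 0.6111, P4 0.5896, P1 0.5880, P7 0.5642, P5 0.1743.
Largest remainders: P6, P3, P2, P4 receive the extra seats.

P1 4, P2 5, P3 8, P4 3, P5 3, P6 4, P7 6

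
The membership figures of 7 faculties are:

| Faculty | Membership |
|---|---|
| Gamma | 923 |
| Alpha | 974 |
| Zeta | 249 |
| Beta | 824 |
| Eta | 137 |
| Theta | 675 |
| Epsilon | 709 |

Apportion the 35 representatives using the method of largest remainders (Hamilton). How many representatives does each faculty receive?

Standard divisor: 4491 ÷ 35 ≈ 128.314.
Standard quotas: Gamma 7.193, Alpha 7.591, Zeta 1.941, Beta 6.422, Eta 1.068, Theta 5.261, Epsilon 5.525.
Lower quotas: Gamma 7, Alpha 7, Zeta 1, Beta 6, Eta 1, Theta 5, Epsilon 5 (sum 32, leaving 3 seats).
Remainders in descending order: Zeta 0.941, Alpha 0.591, Epsilon 0.525, Beta 0.422, Theta 0.261, Gamma 0.193, Eta 0.068.
Largest remainders: Zeta, Alpha, Epsilon receive the extra seats.

Gamma: 7, Alpha: 8, Zeta: 2, Beta: 6, Eta: 1, Theta: 5, Epsilon: 6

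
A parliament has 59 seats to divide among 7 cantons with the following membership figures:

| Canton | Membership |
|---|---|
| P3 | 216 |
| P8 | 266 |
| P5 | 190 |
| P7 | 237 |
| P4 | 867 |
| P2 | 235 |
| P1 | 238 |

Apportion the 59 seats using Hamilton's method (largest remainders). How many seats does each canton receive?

P3=6; P8=7; P5=5; P7=6; P4=23; P2=6; P1=6

Total 2249; standard divisor 2249/59 ≈ 38.119.
Standard quotas: P3 5.667, P8 6.978, P5 4.984, P7 6.217, P4 22.745, P2 6.165, P1 6.244.
Lower quotas: P3 5, P8 6, P5 4, P7 6, P4 22, P2 6, P1 6 (sum 55, leaving 4 seats).
Remainders in descending order: P5 0.984, P8 0.978, P4 0.745, P3 0.667, P1 0.244, P7 0.217, P2 0.165.
Largest remainders: P5, P8, P4, P3 receive the extra seats.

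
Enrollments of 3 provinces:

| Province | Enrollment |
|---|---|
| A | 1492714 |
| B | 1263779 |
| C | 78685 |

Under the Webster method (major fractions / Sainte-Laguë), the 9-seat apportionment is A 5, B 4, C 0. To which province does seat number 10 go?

B

Priority for the next seat is population ÷ (current seats + 0.5).
Priorities: A 271402.545, B 280839.778, C 157370.000.
Highest priority: B.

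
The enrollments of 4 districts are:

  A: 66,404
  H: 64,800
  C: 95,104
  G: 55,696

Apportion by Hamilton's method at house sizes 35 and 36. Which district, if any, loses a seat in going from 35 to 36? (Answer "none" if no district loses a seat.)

At 35 seats: A 8, H 8, C 12, G 7.
At 36 seats: A 9, H 8, C 12, G 7.
No district's allocation decreased.

none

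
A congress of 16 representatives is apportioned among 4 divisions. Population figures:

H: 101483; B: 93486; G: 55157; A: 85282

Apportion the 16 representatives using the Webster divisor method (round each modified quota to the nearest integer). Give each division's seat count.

H: 5, B: 4, G: 3, A: 4

Standard divisor 335408/16 ≈ 20963; standard quotas: H 4.841, B 4.460, G 2.631, A 4.068.
Rounding to the nearest integer gives H 5, B 4, G 3, A 4 — total 16, matching the house size, so no adjustment is needed.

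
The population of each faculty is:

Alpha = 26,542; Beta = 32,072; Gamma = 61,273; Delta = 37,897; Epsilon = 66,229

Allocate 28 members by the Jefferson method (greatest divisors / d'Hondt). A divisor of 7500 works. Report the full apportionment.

With modified divisor 7500: modified quotas Alpha 3.539, Beta 4.276, Gamma 8.170, Delta 5.053, Epsilon 8.831.
Rounding down: Alpha 3, Beta 4, Gamma 8, Delta 5, Epsilon 8 (total 28).

Alpha=3; Beta=4; Gamma=8; Delta=5; Epsilon=8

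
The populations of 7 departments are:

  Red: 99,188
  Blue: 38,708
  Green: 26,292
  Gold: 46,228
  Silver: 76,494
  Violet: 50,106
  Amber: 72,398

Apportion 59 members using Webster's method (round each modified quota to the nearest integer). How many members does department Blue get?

Standard divisor 409414/59 ≈ 6939.22; standard quotas: Red 14.294, Blue 5.578, Green 3.789, Gold 6.662, Silver 11.023, Violet 7.221, Amber 10.433.
Rounding to the nearest integer gives Red 14, Blue 6, Green 4, Gold 7, Silver 11, Violet 7, Amber 10 — total 59, matching the house size, so no adjustment is needed.
Blue receives 6.

6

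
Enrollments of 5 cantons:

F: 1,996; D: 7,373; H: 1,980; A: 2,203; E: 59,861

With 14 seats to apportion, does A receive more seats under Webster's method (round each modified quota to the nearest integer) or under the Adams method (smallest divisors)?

Webster: F 0, D 2, H 0, A 0, E 12.
Adams: F 1, D 2, H 1, A 1, E 9.
A gets 0 under Webster and 1 under Adams.

Adams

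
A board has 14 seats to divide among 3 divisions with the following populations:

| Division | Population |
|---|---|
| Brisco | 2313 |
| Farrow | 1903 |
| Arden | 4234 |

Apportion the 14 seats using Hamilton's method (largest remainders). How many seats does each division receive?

Total 8450; standard divisor 8450/14 ≈ 603.571.
Standard quotas: Brisco 3.832, Farrow 3.153, Arden 7.015.
Lower quotas: Brisco 3, Farrow 3, Arden 7 (sum 13, leaving 1 seat).
Remainders in descending order: Brisco 0.832, Farrow 0.153, Arden 0.015.
The surplus seat goes to Brisco.

Brisco: 4, Farrow: 3, Arden: 7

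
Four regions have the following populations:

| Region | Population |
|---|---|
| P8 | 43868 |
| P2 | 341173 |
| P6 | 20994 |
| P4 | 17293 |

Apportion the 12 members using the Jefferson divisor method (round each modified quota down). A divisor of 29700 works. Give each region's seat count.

P8 1, P2 11, P6 0, P4 0

With modified divisor 29700: modified quotas P8 1.477, P2 11.487, P6 0.707, P4 0.582.
Rounding down: P8 1, P2 11, P6 0, P4 0 (total 12).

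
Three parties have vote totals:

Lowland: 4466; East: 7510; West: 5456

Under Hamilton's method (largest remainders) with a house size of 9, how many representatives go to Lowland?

Total 17432; standard divisor 17432/9 ≈ 1936.889.
Standard quotas: Lowland 2.3058, East 3.8774, West 2.8169.
Lower quotas: Lowland 2, East 3, West 2 (sum 7, leaving 2 seats).
Remainders in descending order: East 0.8774, West 0.8169, Lowland 0.3058.
The surplus seats go to East, West.
Lowland receives 2.

2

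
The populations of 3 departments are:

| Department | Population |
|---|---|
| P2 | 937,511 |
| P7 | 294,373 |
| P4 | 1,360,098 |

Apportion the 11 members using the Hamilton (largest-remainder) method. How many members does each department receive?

P2 4, P7 1, P4 6

The standard divisor is 2591982/11 ≈ 235634.727.
Standard quotas: P2 3.9787, P7 1.2493, P4 5.7721.
Lower quotas: P2 3, P7 1, P4 5 (sum 9, leaving 2 seats).
Remainders in descending order: P2 0.9787, P4 0.7721, P7 0.2493.
The surplus seats go to P2, P4.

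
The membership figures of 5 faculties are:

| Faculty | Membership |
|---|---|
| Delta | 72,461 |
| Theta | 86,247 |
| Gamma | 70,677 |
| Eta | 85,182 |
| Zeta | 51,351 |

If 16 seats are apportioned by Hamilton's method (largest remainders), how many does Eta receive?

Standard divisor: 365918 ÷ 16 ≈ 22869.875.
Standard quotas: Delta 3.1684, Theta 3.7712, Gamma 3.0904, Eta 3.7246, Zeta 2.2454.
Lower quotas: Delta 3, Theta 3, Gamma 3, Eta 3, Zeta 2 (sum 14, leaving 2 seats).
Remainders in descending order: Theta 0.7712, Eta 0.7246, Zeta 0.2454, Delta 0.1684, Gamma 0.0904.
Largest remainders: Theta, Eta receive the extra seats.
Eta receives 4.

4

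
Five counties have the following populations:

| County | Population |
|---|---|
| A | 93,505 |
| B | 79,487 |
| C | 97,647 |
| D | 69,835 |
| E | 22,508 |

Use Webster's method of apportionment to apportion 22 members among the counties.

Standard divisor 362982/22 ≈ 16499.182; standard quotas: A 5.667, B 4.818, C 5.918, D 4.233, E 1.364.
Rounding to the nearest integer gives A 6, B 5, C 6, D 4, E 1 — total 22, matching the house size, so no adjustment is needed.

A 6; B 5; C 6; D 4; E 1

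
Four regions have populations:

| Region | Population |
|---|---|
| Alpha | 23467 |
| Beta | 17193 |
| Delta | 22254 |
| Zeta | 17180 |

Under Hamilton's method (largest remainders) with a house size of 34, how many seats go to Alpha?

The standard divisor is 80094/34 ≈ 2355.706.
Standard quotas: Alpha 9.9618, Beta 7.2984, Delta 9.4468, Zeta 7.2929.
Lower quotas: Alpha 9, Beta 7, Delta 9, Zeta 7 (sum 32, leaving 2 seats).
Remainders in descending order: Alpha 0.9618, Delta 0.4468, Beta 0.2984, Zeta 0.2929.
The surplus seats go to Alpha, Delta.
Alpha receives 10.

10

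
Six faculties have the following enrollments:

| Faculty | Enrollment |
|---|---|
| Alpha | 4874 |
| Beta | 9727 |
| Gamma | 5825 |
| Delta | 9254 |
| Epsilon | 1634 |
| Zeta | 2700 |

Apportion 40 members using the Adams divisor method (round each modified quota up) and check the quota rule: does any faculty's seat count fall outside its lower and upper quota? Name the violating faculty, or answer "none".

Standard quotas: Alpha 5.732, Beta 11.439, Gamma 6.850, Delta 10.883, Epsilon 1.922, Zeta 3.175.
Adams allocation: Alpha 6, Beta 11, Gamma 7, Delta 11, Epsilon 2, Zeta 3.
Every allocation lies between the lower and upper quota.

none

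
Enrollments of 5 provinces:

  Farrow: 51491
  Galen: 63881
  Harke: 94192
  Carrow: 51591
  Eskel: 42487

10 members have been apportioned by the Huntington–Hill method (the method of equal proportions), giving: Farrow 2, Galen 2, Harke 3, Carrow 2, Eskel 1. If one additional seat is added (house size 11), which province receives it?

Eskel

Priority for the next seat is population ÷ (√(s·(s+1))).
Priorities: Farrow 21021.113, Galen 26079.309, Harke 27190.888, Carrow 21061.938, Eskel 30042.846.
Highest priority: Eskel.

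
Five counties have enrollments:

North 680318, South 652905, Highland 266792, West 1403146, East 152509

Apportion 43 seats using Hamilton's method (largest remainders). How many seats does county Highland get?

Standard divisor: 3155670 ÷ 43 ≈ 73387.674.
Standard quotas: North 9.2702, South 8.8967, Highland 3.6354, West 19.1196, East 2.0781.
Lower quotas: North 9, South 8, Highland 3, West 19, East 2 (sum 41, leaving 2 seats).
Remainders in descending order: South 0.8967, Highland 0.6354, North 0.2702, West 0.1196, East 0.0781.
The surplus seats go to South, Highland.
Highland receives 4.

4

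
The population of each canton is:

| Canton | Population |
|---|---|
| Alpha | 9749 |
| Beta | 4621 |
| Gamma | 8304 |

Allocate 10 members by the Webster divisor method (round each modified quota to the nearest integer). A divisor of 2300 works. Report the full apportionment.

Alpha 4; Beta 2; Gamma 4

With modified divisor 2300: modified quotas Alpha 4.239, Beta 2.009, Gamma 3.610.
Rounding to the nearest integer: Alpha 4, Beta 2, Gamma 4 (total 10).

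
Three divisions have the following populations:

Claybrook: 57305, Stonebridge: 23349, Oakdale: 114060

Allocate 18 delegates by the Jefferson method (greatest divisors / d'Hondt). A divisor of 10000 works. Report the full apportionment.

Claybrook 5, Stonebridge 2, Oakdale 11

With modified divisor 10000: modified quotas Claybrook 5.731, Stonebridge 2.335, Oakdale 11.406.
Rounding down: Claybrook 5, Stonebridge 2, Oakdale 11 (total 18).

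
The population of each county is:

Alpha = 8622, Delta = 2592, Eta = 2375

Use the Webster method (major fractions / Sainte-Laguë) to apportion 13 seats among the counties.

Alpha=8, Delta=3, Eta=2

Standard divisor 13589/13 ≈ 1045.308; standard quotas: Alpha 8.248, Delta 2.480, Eta 2.272.
Rounding to the nearest integer gives 8, 2, 2 = 12 seats, so the divisor must be adjusted.
With modified divisor 1026: modified quotas Alpha 8.404, Delta 2.526, Eta 2.315.
Rounding to the nearest integer: Alpha 8, Delta 3, Eta 2 (total 13).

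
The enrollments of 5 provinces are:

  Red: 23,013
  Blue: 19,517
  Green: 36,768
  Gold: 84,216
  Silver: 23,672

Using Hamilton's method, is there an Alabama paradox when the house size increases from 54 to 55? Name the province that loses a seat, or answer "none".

Blue

At 54 seats: Red 7, Blue 6, Green 10, Gold 24, Silver 7.
At 55 seats: Red 7, Blue 5, Green 11, Gold 25, Silver 7.
Blue drops from 6 to 5.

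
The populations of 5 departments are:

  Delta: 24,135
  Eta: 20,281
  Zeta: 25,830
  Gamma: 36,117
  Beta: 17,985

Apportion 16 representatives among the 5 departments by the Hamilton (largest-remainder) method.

Standard divisor: 124348 ÷ 16 ≈ 7771.75.
Standard quotas: Delta 3.1055, Eta 2.6096, Zeta 3.3236, Gamma 4.6472, Beta 2.3142.
Lower quotas: Delta 3, Eta 2, Zeta 3, Gamma 4, Beta 2 (sum 14, leaving 2 seats).
Remainders in descending order: Gamma 0.6472, Eta 0.6096, Zeta 0.3236, Beta 0.3142, Delta 0.1055.
The surplus seats go to Gamma, Eta.

Delta=3; Eta=3; Zeta=3; Gamma=5; Beta=2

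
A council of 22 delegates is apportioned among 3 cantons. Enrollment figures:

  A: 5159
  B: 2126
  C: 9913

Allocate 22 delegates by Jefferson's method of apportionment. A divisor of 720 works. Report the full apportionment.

With modified divisor 720: modified quotas A 7.165, B 2.953, C 13.768.
Rounding down: A 7, B 2, C 13 (total 22).

A: 7, B: 2, C: 13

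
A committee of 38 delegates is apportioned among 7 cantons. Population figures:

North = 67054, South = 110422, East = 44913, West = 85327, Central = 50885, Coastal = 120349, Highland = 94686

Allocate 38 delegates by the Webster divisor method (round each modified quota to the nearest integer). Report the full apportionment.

Standard divisor 573636/38 ≈ 15095.684; standard quotas: North 4.442, South 7.315, East 2.975, West 5.652, Central 3.371, Coastal 7.972, Highland 6.272.
Rounding to the nearest integer gives 4, 7, 3, 6, 3, 8, 6 = 37 seats, so the divisor must be adjusted.
With modified divisor 14800: modified quotas North 4.531, South 7.461, East 3.035, West 5.765, Central 3.438, Coastal 8.132, Highland 6.398.
Rounding to the nearest integer: North 5, South 7, East 3, West 6, Central 3, Coastal 8, Highland 6 (total 38).

North 5, South 7, East 3, West 6, Central 3, Coastal 8, Highland 6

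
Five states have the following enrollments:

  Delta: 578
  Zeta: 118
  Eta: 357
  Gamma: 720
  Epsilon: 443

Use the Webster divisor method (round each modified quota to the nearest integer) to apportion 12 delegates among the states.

Standard divisor 2216/12 ≈ 184.667; standard quotas: Delta 3.130, Zeta 0.639, Eta 1.933, Gamma 3.899, Epsilon 2.399.
Rounding to the nearest integer gives Delta 3, Zeta 1, Eta 2, Gamma 4, Epsilon 2 — total 12, matching the house size, so no adjustment is needed.

Delta 3, Zeta 1, Eta 2, Gamma 4, Epsilon 2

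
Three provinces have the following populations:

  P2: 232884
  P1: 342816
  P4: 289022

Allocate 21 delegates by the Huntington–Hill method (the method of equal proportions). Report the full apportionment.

P2 6, P1 8, P4 7

With divisor 41460: modified quotas P2 5.617, P1 8.269, P4 6.971.
Geometric-mean thresholds: P2 √(5·6)=5.477, P1 √(8·9)=8.485, P4 √(6·7)=6.481.
Each quota rounded against its threshold gives P2 6, P1 8, P4 7 (total 21).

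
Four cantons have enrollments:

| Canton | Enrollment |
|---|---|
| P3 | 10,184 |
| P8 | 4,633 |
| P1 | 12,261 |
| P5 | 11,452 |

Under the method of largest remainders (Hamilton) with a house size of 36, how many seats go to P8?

The standard divisor is 38530/36 ≈ 1070.278.
Standard quotas: P3 9.5153, P8 4.3288, P1 11.4559, P5 10.7000.
Lower quotas: P3 9, P8 4, P1 11, P5 10 (sum 34, leaving 2 seats).
Remainders in descending order: P5 0.7000, P3 0.5153, P1 0.4559, P8 0.3288.
The surplus seats go to P5, P3.
P8 receives 4.

4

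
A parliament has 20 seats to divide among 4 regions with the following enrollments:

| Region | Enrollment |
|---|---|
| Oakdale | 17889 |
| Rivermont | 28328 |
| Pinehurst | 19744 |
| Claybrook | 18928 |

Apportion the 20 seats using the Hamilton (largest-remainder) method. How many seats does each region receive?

The standard divisor is 84889/20 ≈ 4244.45.
Standard quotas: Oakdale 4.2147, Rivermont 6.6741, Pinehurst 4.6517, Claybrook 4.4595.
Lower quotas: Oakdale 4, Rivermont 6, Pinehurst 4, Claybrook 4 (sum 18, leaving 2 seats).
Remainders in descending order: Rivermont 0.6741, Pinehurst 0.6517, Claybrook 0.4595, Oakdale 0.2147.
Largest remainders: Rivermont, Pinehurst receive the extra seats.

Oakdale: 4, Rivermont: 7, Pinehurst: 5, Claybrook: 4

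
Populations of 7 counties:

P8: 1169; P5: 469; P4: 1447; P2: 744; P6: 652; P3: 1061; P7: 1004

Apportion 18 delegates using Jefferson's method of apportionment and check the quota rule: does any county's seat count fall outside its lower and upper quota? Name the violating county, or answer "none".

none

Standard quotas: P8 3.214, P5 1.290, P4 3.979, P2 2.046, P6 1.793, P3 2.918, P7 2.761.
Jefferson allocation: P8 3, P5 1, P4 4, P2 2, P6 2, P3 3, P7 3.
Every allocation lies between the lower and upper quota.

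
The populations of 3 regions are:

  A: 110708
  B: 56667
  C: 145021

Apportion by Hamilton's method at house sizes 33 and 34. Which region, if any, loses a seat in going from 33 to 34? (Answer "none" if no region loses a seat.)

At 33 seats: A 12, B 6, C 15.
At 34 seats: A 12, B 6, C 16.
No region's allocation decreased.

none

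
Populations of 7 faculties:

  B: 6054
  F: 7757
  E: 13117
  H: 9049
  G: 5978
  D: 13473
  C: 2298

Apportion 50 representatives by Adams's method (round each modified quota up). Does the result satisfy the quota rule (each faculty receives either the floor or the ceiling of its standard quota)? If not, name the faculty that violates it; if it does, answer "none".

Standard quotas: B 5.244, F 6.719, E 11.361, H 7.838, G 5.178, D 11.670, C 1.990.
Adams allocation: B 5, F 7, E 11, H 8, G 5, D 12, C 2.
Every allocation lies between the lower and upper quota.

none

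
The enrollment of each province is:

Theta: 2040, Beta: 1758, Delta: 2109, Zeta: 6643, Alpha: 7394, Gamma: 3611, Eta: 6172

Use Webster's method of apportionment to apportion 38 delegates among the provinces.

Standard divisor 29727/38 ≈ 782.289; standard quotas: Theta 2.608, Beta 2.247, Delta 2.696, Zeta 8.492, Alpha 9.452, Gamma 4.616, Eta 7.890.
Rounding to the nearest integer gives Theta 3, Beta 2, Delta 3, Zeta 8, Alpha 9, Gamma 5, Eta 8 — total 38, matching the house size, so no adjustment is needed.

Theta 3, Beta 2, Delta 3, Zeta 8, Alpha 9, Gamma 5, Eta 8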